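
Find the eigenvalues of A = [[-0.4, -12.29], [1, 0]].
Eigenvalues solve det(λI - A) = 0.
Characteristic polynomial: λ^2 + 0.4*λ + 12.29 = 0.
Roots: -0.2 + 3.5j, -0.2 - 3.5j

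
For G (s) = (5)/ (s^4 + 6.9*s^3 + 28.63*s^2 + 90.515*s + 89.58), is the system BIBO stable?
Denominator: s^4 + 6.9*s^3 + 28.63*s^2 + 90.515*s + 89.58 = (s + 1.5)(s + 4)(s^2 + 1.4*s + 14.93). Poles: -0.7 + 3.8j, -0.7 - 3.8j, -1.5, -4. All Re(p)<0: Yes (stable)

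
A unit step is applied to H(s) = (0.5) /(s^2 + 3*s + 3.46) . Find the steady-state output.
FVT: lim_{t→∞} y(t) = lim_{s→0} s*Y(s) where Y(s) = H(s)/s.
= lim_{s→0} H(s) = H(0) = num(0)/den(0) = 0.5/3.46 = 0.1445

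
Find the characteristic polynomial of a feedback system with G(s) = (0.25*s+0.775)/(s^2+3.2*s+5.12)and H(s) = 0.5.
Characteristic poly = G_den * H_den + G_num * H_num = (s^2 + 3.2*s + 5.12) + (0.125*s + 0.3875) = s^2 + 3.325*s + 5.5075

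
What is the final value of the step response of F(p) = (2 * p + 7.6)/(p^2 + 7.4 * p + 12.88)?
FVT: lim_{t→∞} y(t) = lim_{p→0} p*Y(p) where Y(p) = F(p)/p.
= lim_{p→0} F(p) = F(0) = num(0)/den(0) = 7.6/12.88 = 0.5901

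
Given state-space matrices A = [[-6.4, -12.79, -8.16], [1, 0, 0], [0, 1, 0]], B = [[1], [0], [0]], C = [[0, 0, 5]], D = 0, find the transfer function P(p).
P(p) = C(pI - A)⁻¹B + D.
Characteristic polynomial det(pI - A) = p^3 + 6.4*p^2 + 12.79*p + 8.16.
Numerator from C·adj(pI-A)·B + D·det(pI-A) = 5.
P(p) = (5)/(p^3 + 6.4*p^2 + 12.79*p + 8.16)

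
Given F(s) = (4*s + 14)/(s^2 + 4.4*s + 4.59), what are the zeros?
Set numerator = 0: 4*s + 14 = 0 → Zeros: -3.5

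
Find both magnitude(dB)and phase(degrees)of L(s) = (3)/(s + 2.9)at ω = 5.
Substitute s = j*5: L(j5) = 0.260401 - 0.448967j.
|L| = 20*log₁₀(sqrt(Re²+Im²)) = -5.70 dB.
∠L = atan2(Im, Re) = -59.89°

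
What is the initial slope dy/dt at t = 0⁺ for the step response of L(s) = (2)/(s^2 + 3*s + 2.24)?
IVT: y'(0⁺) = lim_{s→∞} s²·Y(s) = lim_{s→∞} s·L(s).
deg(num) = 0, deg(den) = 2, relative degree = 2 ≥ 2, so s·L(s) → 0. Initial slope = 0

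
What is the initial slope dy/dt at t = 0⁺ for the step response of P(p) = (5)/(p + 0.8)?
IVT: y'(0⁺) = lim_{p→∞} p²·Y(p) = lim_{p→∞} p·P(p).
deg(num) = 0, deg(den) = 1, relative degree = 1, so p·P(p) → (leading num)/(leading den) = 5/1 = 5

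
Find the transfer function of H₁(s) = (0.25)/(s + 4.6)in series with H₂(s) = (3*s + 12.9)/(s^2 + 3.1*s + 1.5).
Series: H = H₁ · H₂ = (n₁·n₂)/(d₁·d₂).
Num: n₁·n₂ = 0.75*s + 3.225. Den: d₁·d₂ = s^3 + 7.7*s^2 + 15.76*s + 6.9.
H(s) = (0.75*s + 3.225)/(s^3 + 7.7*s^2 + 15.76*s + 6.9)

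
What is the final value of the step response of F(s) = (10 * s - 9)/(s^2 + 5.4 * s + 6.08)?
FVT: lim_{t→∞} y(t) = lim_{s→0} s*Y(s) where Y(s) = F(s)/s.
= lim_{s→0} F(s) = F(0) = num(0)/den(0) = -9/6.08 = -1.48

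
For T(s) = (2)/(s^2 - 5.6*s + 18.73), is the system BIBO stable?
Denominator: s^2 - 5.6*s + 18.73. Poles: 2.8 + 3.3j, 2.8 - 3.3j. All Re(p)<0: No (unstable)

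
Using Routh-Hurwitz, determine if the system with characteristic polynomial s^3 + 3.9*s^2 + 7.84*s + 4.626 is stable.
Routh array:
s^3: [1, 7.84]; s^2: [3.9, 4.626]; s^1: [6.65385]; s^0: [4.626]
First column: [1, 3.9, 6.65385, 4.626]. Sign changes = 0.
Yes, stable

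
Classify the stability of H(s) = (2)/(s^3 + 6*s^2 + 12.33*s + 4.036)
Denominator: s^3 + 6*s^2 + 12.33*s + 4.036 = (s + 0.4)(s^2 + 5.6*s + 10.09). Poles: -0.4, -2.8 + 1.5j, -2.8 - 1.5j. Stable (all poles in LHP)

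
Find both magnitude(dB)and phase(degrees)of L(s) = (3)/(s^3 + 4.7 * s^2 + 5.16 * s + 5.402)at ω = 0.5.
Substitute s = j*0.5: L(j0.5) = 0.530707 - 0.308229j.
|L| = 20*log₁₀(sqrt(Re²+Im²)) = -4.24 dB.
∠L = atan2(Im, Re) = -30.15°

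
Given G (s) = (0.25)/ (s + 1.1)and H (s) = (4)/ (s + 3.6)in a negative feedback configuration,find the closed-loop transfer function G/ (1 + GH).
Closed-loop T = G/(1+GH).
Numerator: G_num * H_den = 0.25*s + 0.9.
Denominator: G_den * H_den + G_num * H_num = (s^2 + 4.7*s + 3.96) + (1) = s^2 + 4.7*s + 4.96.
T(s) = (0.25*s + 0.9)/(s^2 + 4.7*s + 4.96)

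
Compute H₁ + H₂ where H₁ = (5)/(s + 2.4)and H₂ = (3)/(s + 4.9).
Parallel: H = H₁ + H₂ = (n₁·d₂ + n₂·d₁)/(d₁·d₂).
n₁·d₂ = 5*s + 24.5. n₂·d₁ = 3*s + 7.2. Sum = 8*s + 31.7. d₁·d₂ = s^2 + 7.3*s + 11.76.
H(s) = (8*s + 31.7)/(s^2 + 7.3*s + 11.76)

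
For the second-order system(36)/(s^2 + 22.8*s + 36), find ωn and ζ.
Standard form: ωn²/(s²+2ζωn·s+ωn²).
const=36=ωn² → ωn=6, s coeff=22.8=2ζωn → ζ=1.9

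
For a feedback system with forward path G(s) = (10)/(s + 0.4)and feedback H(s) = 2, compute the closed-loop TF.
Closed-loop T = G/(1+GH).
Numerator: G_num * H_den = 10.
Denominator: G_den * H_den + G_num * H_num = (s + 0.4) + (20) = s + 20.4.
T(s) = (10)/(s + 20.4)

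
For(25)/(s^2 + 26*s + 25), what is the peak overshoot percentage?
Standard form: ωn²/(s²+2ζωn·s+ωn²) → ωn = 5, ζ = 2.6.
ζ ≥ 1, so the response is non-oscillatory: peak overshoot = 0%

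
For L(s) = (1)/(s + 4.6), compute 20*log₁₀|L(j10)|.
Substitute s = j*10: L(j10) = 0.0379663 - 0.0825355j.
|L(j10)| = sqrt(Re² + Im²) = 0.09085.
20*log₁₀(0.09085) = -20.83 dB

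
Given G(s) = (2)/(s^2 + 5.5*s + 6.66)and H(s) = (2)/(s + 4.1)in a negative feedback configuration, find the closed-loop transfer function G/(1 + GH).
Closed-loop T = G/(1+GH).
Numerator: G_num * H_den = 2*s + 8.2.
Denominator: G_den * H_den + G_num * H_num = (s^3 + 9.6*s^2 + 29.21*s + 27.306) + (4) = s^3 + 9.6*s^2 + 29.21*s + 31.306.
T(s) = (2*s + 8.2)/(s^3 + 9.6*s^2 + 29.21*s + 31.306)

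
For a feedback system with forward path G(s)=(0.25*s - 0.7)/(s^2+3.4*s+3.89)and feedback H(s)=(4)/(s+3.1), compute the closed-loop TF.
Closed-loop T = G/(1+GH).
Numerator: G_num * H_den = 0.25*s^2 + 0.075*s - 2.17.
Denominator: G_den * H_den + G_num * H_num = (s^3 + 6.5*s^2 + 14.43*s + 12.059) + (s - 2.8) = s^3 + 6.5*s^2 + 15.43*s + 9.259.
T(s) = (0.25*s^2 + 0.075*s - 2.17)/(s^3 + 6.5*s^2 + 15.43*s + 9.259)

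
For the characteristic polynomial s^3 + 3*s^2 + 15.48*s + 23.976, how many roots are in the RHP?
s^3 + 3*s^2 + 15.48*s + 23.976 = (s + 1.8)(s^2 + 1.2*s + 13.32). Poles: -0.6 + 3.6j, -0.6 - 3.6j, -1.8. RHP poles (Re>0): 0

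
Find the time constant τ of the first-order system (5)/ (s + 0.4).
First-order system: τ = -1/pole. Pole = -0.4. τ = -1/(-0.4) = 2.5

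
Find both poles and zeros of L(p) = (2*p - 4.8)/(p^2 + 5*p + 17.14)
Set denominator = 0: p^2 + 5*p + 17.14 = 0 → Poles: -2.5 + 3.3j, -2.5 - 3.3j
Set numerator = 0: 2*p - 4.8 = 0 → Zeros: 2.4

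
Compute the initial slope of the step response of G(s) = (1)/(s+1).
IVT: y'(0⁺) = lim_{s→∞} s²·Y(s) = lim_{s→∞} s·G(s).
deg(num) = 0, deg(den) = 1, relative degree = 1, so s·G(s) → (leading num)/(leading den) = 1/1 = 1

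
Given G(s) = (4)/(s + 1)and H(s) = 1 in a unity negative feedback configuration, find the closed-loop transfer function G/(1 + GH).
Closed-loop T = G/(1+GH).
Numerator: G_num * H_den = 4.
Denominator: G_den * H_den + G_num * H_num = (s + 1) + (4) = s + 5.
T(s) = (4)/(s + 5)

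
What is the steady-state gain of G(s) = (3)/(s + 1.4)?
DC gain = G(0) = num(0)/den(0) = 3/1.4 = 2.143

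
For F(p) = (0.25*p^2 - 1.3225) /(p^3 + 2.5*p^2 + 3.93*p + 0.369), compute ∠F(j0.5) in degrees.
Substitute p = j*0.5: F(j0.5) = 0.102737 + 0.738424j.
∠F(j0.5) = atan2(Im, Re) = atan2(0.738424, 0.102737) = 82.08°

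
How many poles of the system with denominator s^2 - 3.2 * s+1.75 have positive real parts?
s^2 - 3.2*s + 1.75 = (s - 0.7)(s - 2.5). Poles: 0.7, 2.5. RHP poles (Re>0): 2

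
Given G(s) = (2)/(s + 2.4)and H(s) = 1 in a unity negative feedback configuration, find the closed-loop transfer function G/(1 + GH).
Closed-loop T = G/(1+GH).
Numerator: G_num * H_den = 2.
Denominator: G_den * H_den + G_num * H_num = (s + 2.4) + (2) = s + 4.4.
T(s) = (2)/(s + 4.4)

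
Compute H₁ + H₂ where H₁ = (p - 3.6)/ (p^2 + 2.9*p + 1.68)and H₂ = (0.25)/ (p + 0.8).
Parallel: H = H₁ + H₂ = (n₁·d₂ + n₂·d₁)/(d₁·d₂).
n₁·d₂ = p^2 - 2.8*p - 2.88. n₂·d₁ = 0.25*p^2 + 0.725*p + 0.42. Sum = 1.25*p^2 - 2.075*p - 2.46. d₁·d₂ = p^3 + 3.7*p^2 + 4*p + 1.344.
H(p) = (1.25*p^2 - 2.075*p - 2.46)/(p^3 + 3.7*p^2 + 4*p + 1.344)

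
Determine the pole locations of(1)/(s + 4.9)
Set denominator = 0: s + 4.9 = 0 → Poles: -4.9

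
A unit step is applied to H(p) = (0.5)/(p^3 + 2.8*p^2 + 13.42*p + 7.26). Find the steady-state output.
FVT: lim_{t→∞} y(t) = lim_{p→0} p*Y(p) where Y(p) = H(p)/p.
= lim_{p→0} H(p) = H(0) = num(0)/den(0) = 0.5/7.26 = 0.06887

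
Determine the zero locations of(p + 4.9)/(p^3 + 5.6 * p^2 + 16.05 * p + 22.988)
Set numerator = 0: p + 4.9 = 0 → Zeros: -4.9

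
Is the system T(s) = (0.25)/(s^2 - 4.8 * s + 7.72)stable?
Denominator: s^2 - 4.8*s + 7.72. Poles: 2.4 + 1.4j, 2.4 - 1.4j. All Re(p)<0: No (unstable)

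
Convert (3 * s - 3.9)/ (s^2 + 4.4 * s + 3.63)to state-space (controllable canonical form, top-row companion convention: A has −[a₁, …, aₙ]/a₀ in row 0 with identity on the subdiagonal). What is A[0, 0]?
Reachable canonical form for den = s^2 + 4.4*s + 3.63: top row of A = -[a₁,a₂,...,aₙ]/a₀, ones on the subdiagonal, zeros elsewhere.
A = [[-4.4, -3.63], [1, 0]].
A[0,0] = -4.4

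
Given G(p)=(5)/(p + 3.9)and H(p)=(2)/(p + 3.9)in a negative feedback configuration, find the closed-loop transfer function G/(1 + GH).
Closed-loop T = G/(1+GH).
Numerator: G_num * H_den = 5*p + 19.5.
Denominator: G_den * H_den + G_num * H_num = (p^2 + 7.8*p + 15.21) + (10) = p^2 + 7.8*p + 25.21.
T(p) = (5*p + 19.5)/(p^2 + 7.8*p + 25.21)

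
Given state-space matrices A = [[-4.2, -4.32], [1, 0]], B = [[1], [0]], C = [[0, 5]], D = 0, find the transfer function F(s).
F(s) = C(sI - A)⁻¹B + D.
Characteristic polynomial det(sI - A) = s^2 + 4.2*s + 4.32.
Numerator from C·adj(sI-A)·B + D·det(sI-A) = 5.
F(s) = (5)/(s^2 + 4.2*s + 4.32)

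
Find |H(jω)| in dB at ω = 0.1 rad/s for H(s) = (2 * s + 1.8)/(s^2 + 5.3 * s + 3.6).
Substitute s = j*0.1: H(j0.1) = 0.498747 - 0.0179209j.
|H(j0.1)| = sqrt(Re² + Im²) = 0.4991.
20*log₁₀(0.4991) = -6.04 dB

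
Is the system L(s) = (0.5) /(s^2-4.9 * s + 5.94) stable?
Denominator: s^2 - 4.9*s + 5.94 = (s - 2.2)(s - 2.7). Poles: 2.2, 2.7. All Re(p)<0: No (unstable)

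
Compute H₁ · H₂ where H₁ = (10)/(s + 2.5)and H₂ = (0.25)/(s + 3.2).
Series: H = H₁ · H₂ = (n₁·n₂)/(d₁·d₂).
Num: n₁·n₂ = 2.5. Den: d₁·d₂ = s^2 + 5.7*s + 8.
H(s) = (2.5)/(s^2 + 5.7*s + 8)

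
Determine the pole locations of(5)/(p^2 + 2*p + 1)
Set denominator = 0: p^2 + 2*p + 1 = (p + 1)(p + 1) = 0 → Poles: -1, -1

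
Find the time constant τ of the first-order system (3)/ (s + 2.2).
First-order system: τ = -1/pole. Pole = -2.2. τ = -1/(-2.2) = 0.4545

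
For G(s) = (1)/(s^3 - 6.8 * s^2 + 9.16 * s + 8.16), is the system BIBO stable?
Denominator: s^3 - 6.8*s^2 + 9.16*s + 8.16 = (s - 3.4)(s + 0.6)(s - 4). Poles: -0.6, 3.4, 4. All Re(p)<0: No (unstable)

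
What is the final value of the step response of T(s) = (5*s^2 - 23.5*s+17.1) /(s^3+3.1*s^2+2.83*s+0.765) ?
FVT: lim_{t→∞} y(t) = lim_{s→0} s*Y(s) where Y(s) = T(s)/s.
= lim_{s→0} T(s) = T(0) = num(0)/den(0) = 17.1/0.765 = 22.35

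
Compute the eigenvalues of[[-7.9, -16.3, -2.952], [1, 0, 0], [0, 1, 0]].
Eigenvalues solve det(λI - A) = 0.
Characteristic polynomial: λ^3 + 7.9*λ^2 + 16.3*λ + 2.952 = 0.
Factor: (λ + 0.2)(λ + 3.6)(λ + 4.1) = 0.
Roots: -0.2, -3.6, -4.1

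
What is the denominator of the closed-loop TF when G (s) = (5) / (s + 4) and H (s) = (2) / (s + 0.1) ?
Characteristic poly = G_den * H_den + G_num * H_num = (s^2 + 4.1*s + 0.4) + (10) = s^2 + 4.1*s + 10.4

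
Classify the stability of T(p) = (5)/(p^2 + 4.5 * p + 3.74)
Denominator: p^2 + 4.5*p + 3.74 = (p + 1.1)(p + 3.4). Poles: -1.1, -3.4. Stable (all poles in LHP)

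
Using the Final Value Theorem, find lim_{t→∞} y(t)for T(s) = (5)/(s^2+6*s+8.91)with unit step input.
FVT: lim_{t→∞} y(t) = lim_{s→0} s*Y(s) where Y(s) = T(s)/s.
= lim_{s→0} T(s) = T(0) = num(0)/den(0) = 5/8.91 = 0.5612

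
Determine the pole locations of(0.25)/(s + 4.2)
Set denominator = 0: s + 4.2 = 0 → Poles: -4.2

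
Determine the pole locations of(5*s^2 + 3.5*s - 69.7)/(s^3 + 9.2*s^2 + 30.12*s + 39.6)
Set denominator = 0: s^3 + 9.2*s^2 + 30.12*s + 39.6 = (s + 4.4)(s^2 + 4.8*s + 9) = 0 → Poles: -2.4 + 1.8j, -2.4 - 1.8j, -4.4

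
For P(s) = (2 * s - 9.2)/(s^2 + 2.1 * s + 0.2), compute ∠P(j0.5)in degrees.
Substitute s = j*0.5: P(j0.5) = 1.36652 + 8.69683j.
∠P(j0.5) = atan2(Im, Re) = atan2(8.69683, 1.36652) = 81.07°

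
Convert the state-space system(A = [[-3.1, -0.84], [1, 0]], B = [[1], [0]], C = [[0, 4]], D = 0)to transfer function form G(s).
G(s) = C(sI - A)⁻¹B + D.
Characteristic polynomial det(sI - A) = s^2 + 3.1*s + 0.84.
Numerator from C·adj(sI-A)·B + D·det(sI-A) = 4.
G(s) = (4)/(s^2 + 3.1*s + 0.84)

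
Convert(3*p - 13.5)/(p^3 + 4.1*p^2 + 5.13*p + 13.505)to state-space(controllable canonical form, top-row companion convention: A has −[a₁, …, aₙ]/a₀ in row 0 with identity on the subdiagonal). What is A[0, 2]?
Reachable canonical form for den = p^3 + 4.1*p^2 + 5.13*p + 13.505: top row of A = -[a₁,a₂,...,aₙ]/a₀, ones on the subdiagonal, zeros elsewhere.
A = [[-4.1, -5.13, -13.505], [1, 0, 0], [0, 1, 0]].
A[0,2] = -13.505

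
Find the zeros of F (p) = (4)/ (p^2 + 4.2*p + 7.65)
Numerator is a nonzero constant (4) → Zeros: none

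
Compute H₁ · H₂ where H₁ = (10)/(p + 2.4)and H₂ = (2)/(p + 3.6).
Series: H = H₁ · H₂ = (n₁·n₂)/(d₁·d₂).
Num: n₁·n₂ = 20. Den: d₁·d₂ = p^2 + 6*p + 8.64.
H(p) = (20)/(p^2 + 6*p + 8.64)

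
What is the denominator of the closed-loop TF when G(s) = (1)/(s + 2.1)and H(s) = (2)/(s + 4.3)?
Characteristic poly = G_den * H_den + G_num * H_num = (s^2 + 6.4*s + 9.03) + (2) = s^2 + 6.4*s + 11.03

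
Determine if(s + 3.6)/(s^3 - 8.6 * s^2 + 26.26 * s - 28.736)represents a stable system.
Denominator: s^3 - 8.6*s^2 + 26.26*s - 28.736 = (s - 3.2)(s^2 - 5.4*s + 8.98). Poles: 2.7 + 1.3j, 2.7 - 1.3j, 3.2. All Re(p)<0: No (unstable)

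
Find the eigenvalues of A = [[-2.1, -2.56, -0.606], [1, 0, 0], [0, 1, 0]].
Eigenvalues solve det(λI - A) = 0.
Characteristic polynomial: λ^3 + 2.1*λ^2 + 2.56*λ + 0.606 = 0.
Factor: (λ + 0.3)(λ^2 + 1.8*λ + 2.02) = 0.
Roots: -0.3, -0.9 + 1.1j, -0.9 - 1.1j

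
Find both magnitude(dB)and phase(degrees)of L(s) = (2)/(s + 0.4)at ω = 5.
Substitute s = j*5: L(j5) = 0.0317965 - 0.397456j.
|L| = 20*log₁₀(sqrt(Re²+Im²)) = -7.99 dB.
∠L = atan2(Im, Re) = -85.43°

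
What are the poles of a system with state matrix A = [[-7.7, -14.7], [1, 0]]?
Eigenvalues solve det(λI - A) = 0.
Characteristic polynomial: λ^2 + 7.7*λ + 14.7 = 0.
Factor: (λ + 3.5)(λ + 4.2) = 0.
Roots: -3.5, -4.2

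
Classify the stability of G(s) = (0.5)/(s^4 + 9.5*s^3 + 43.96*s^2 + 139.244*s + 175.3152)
Denominator: s^4 + 9.5*s^3 + 43.96*s^2 + 139.244*s + 175.3152 = (s + 2.3)(s + 4.8)(s^2 + 2.4*s + 15.88). Poles: -1.2 + 3.8j, -1.2 - 3.8j, -2.3, -4.8. Stable (all poles in LHP)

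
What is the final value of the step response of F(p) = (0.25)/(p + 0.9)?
FVT: lim_{t→∞} y(t) = lim_{p→0} p*Y(p) where Y(p) = F(p)/p.
= lim_{p→0} F(p) = F(0) = num(0)/den(0) = 0.25/0.9 = 0.2778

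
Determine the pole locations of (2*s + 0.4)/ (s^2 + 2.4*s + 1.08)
Set denominator = 0: s^2 + 2.4*s + 1.08 = (s + 1.8)(s + 0.6) = 0 → Poles: -0.6, -1.8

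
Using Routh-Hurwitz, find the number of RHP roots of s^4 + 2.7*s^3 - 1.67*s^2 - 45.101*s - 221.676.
Routh array:
s^4: [1, -1.67, -221.676]; s^3: [2.7, -45.101]; s^2: [15.0341, -221.676]; s^1: [-5.28976]; s^0: [-221.676]
First column: [1, 2.7, 15.0341, -5.28976, -221.676]. Sign changes = RHP roots = 1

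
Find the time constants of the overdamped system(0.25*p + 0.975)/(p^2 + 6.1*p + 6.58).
Overdamped: real poles at -4.7, -1.4. τ = -1/pole → τ₁ = 0.2128, τ₂ = 0.7143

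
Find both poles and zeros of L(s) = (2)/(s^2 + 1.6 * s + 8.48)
Set denominator = 0: s^2 + 1.6*s + 8.48 = 0 → Poles: -0.8 + 2.8j, -0.8 - 2.8j
Numerator is a nonzero constant (2) → Zeros: none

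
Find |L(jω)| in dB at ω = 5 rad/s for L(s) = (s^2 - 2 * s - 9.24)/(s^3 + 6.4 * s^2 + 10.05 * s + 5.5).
Substitute s = j*5: L(j5) = 0.204957 - 0.034437j.
|L(j5)| = sqrt(Re² + Im²) = 0.2078.
20*log₁₀(0.2078) = -13.65 dB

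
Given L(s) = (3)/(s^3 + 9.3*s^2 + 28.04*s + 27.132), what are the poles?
Set denominator = 0: s^3 + 9.3*s^2 + 28.04*s + 27.132 = (s + 3.8)(s + 3.4)(s + 2.1) = 0 → Poles: -2.1, -3.4, -3.8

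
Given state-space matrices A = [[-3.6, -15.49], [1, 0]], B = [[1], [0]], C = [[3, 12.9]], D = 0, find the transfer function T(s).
T(s) = C(sI - A)⁻¹B + D.
Characteristic polynomial det(sI - A) = s^2 + 3.6*s + 15.49.
Numerator from C·adj(sI-A)·B + D·det(sI-A) = 3*s + 12.9.
T(s) = (3*s + 12.9)/(s^2 + 3.6*s + 15.49)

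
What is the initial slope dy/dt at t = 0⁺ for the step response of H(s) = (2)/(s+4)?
IVT: y'(0⁺) = lim_{s→∞} s²·Y(s) = lim_{s→∞} s·H(s).
deg(num) = 0, deg(den) = 1, relative degree = 1, so s·H(s) → (leading num)/(leading den) = 2/1 = 2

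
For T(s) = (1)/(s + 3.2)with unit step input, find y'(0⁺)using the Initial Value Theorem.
IVT: y'(0⁺) = lim_{s→∞} s²·Y(s) = lim_{s→∞} s·T(s).
deg(num) = 0, deg(den) = 1, relative degree = 1, so s·T(s) → (leading num)/(leading den) = 1/1 = 1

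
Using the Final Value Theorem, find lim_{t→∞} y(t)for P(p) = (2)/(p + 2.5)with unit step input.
FVT: lim_{t→∞} y(t) = lim_{p→0} p*Y(p) where Y(p) = P(p)/p.
= lim_{p→0} P(p) = P(0) = num(0)/den(0) = 2/2.5 = 0.8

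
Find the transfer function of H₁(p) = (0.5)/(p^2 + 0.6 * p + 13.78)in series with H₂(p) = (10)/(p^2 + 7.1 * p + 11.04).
Series: H = H₁ · H₂ = (n₁·n₂)/(d₁·d₂).
Num: n₁·n₂ = 5. Den: d₁·d₂ = p^4 + 7.7*p^3 + 29.08*p^2 + 104.462*p + 152.1312.
H(p) = (5)/(p^4 + 7.7*p^3 + 29.08*p^2 + 104.462*p + 152.1312)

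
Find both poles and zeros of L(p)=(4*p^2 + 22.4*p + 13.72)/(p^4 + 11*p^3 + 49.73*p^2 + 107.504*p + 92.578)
Set denominator = 0: p^4 + 11*p^3 + 49.73*p^2 + 107.504*p + 92.578 = (p^2 + 5.6*p + 8.2)(p^2 + 5.4*p + 11.29) = 0 → Poles: -2.7 + 2j, -2.7 - 2j, -2.8 + 0.6j, -2.8 - 0.6j
Set numerator = 0: 4*p^2 + 22.4*p + 13.72 = 4*(p + 0.7)(p + 4.9) = 0 → Zeros: -0.7, -4.9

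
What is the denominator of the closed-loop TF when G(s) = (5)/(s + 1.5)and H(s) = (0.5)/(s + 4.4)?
Characteristic poly = G_den * H_den + G_num * H_num = (s^2 + 5.9*s + 6.6) + (2.5) = s^2 + 5.9*s + 9.1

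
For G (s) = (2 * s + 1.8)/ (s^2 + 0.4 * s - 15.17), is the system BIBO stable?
Denominator: s^2 + 0.4*s - 15.17 = (s - 3.7)(s + 4.1). Poles: -4.1, 3.7. All Re(p)<0: No (unstable)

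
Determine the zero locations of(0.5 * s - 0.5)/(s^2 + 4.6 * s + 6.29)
Set numerator = 0: 0.5*s - 0.5 = 0 → Zeros: 1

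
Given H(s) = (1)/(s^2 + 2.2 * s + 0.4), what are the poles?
Set denominator = 0: s^2 + 2.2*s + 0.4 = (s + 2)(s + 0.2) = 0 → Poles: -0.2, -2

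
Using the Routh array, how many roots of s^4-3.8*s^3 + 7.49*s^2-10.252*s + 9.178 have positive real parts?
Routh array:
s^4: [1, 7.49, 9.178]; s^3: [-3.8, -10.252]; s^2: [4.79211, 9.178]; s^1: [-2.97411]; s^0: [9.178]
First column: [1, -3.8, 4.79211, -2.97411, 9.178]. Sign changes = RHP roots = 4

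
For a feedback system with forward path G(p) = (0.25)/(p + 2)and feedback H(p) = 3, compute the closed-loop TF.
Closed-loop T = G/(1+GH).
Numerator: G_num * H_den = 0.25.
Denominator: G_den * H_den + G_num * H_num = (p + 2) + (0.75) = p + 2.75.
T(p) = (0.25)/(p + 2.75)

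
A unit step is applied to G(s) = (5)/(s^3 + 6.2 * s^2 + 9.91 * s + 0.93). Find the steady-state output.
FVT: lim_{t→∞} y(t) = lim_{s→0} s*Y(s) where Y(s) = G(s)/s.
= lim_{s→0} G(s) = G(0) = num(0)/den(0) = 5/0.93 = 5.376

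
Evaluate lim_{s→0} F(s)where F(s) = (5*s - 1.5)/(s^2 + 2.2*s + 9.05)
DC gain = F(0) = num(0)/den(0) = -1.5/9.05 = -0.1657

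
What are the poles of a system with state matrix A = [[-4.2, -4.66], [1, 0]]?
Eigenvalues solve det(λI - A) = 0.
Characteristic polynomial: λ^2 + 4.2*λ + 4.66 = 0.
Roots: -2.1 + 0.5j, -2.1 - 0.5j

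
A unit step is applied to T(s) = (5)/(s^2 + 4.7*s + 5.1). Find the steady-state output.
FVT: lim_{t→∞} y(t) = lim_{s→0} s*Y(s) where Y(s) = T(s)/s.
= lim_{s→0} T(s) = T(0) = num(0)/den(0) = 5/5.1 = 0.9804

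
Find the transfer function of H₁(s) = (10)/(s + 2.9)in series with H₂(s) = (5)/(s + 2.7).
Series: H = H₁ · H₂ = (n₁·n₂)/(d₁·d₂).
Num: n₁·n₂ = 50. Den: d₁·d₂ = s^2 + 5.6*s + 7.83.
H(s) = (50)/(s^2 + 5.6*s + 7.83)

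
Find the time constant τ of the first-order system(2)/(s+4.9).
First-order system: τ = -1/pole. Pole = -4.9. τ = -1/(-4.9) = 0.2041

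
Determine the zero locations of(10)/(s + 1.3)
Numerator is a nonzero constant (10) → Zeros: none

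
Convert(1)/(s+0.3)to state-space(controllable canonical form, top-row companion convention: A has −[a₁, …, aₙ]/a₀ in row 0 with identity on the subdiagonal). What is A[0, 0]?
Reachable canonical form for den = s + 0.3: top row of A = -[a₁,a₂,...,aₙ]/a₀, ones on the subdiagonal, zeros elsewhere.
A = [[-0.3]].
A[0,0] = -0.3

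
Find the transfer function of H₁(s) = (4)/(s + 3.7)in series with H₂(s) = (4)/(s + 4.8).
Series: H = H₁ · H₂ = (n₁·n₂)/(d₁·d₂).
Num: n₁·n₂ = 16. Den: d₁·d₂ = s^2 + 8.5*s + 17.76.
H(s) = (16)/(s^2 + 8.5*s + 17.76)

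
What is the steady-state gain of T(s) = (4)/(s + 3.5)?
DC gain = T(0) = num(0)/den(0) = 4/3.5 = 1.143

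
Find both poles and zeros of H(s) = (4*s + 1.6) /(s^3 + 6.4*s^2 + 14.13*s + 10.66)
Set denominator = 0: s^3 + 6.4*s^2 + 14.13*s + 10.66 = (s + 2)(s^2 + 4.4*s + 5.33) = 0 → Poles: -2, -2.2 + 0.7j, -2.2 - 0.7j
Set numerator = 0: 4*s + 1.6 = 0 → Zeros: -0.4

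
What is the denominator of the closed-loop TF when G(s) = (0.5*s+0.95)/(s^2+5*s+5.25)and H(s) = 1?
Characteristic poly = G_den * H_den + G_num * H_num = (s^2 + 5*s + 5.25) + (0.5*s + 0.95) = s^2 + 5.5*s + 6.2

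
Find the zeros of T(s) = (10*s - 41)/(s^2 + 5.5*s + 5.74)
Set numerator = 0: 10*s - 41 = 0 → Zeros: 4.1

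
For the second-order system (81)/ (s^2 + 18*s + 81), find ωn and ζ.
Standard form: ωn²/(s²+2ζωn·s+ωn²).
const=81=ωn² → ωn=9, s coeff=18=2ζωn → ζ=1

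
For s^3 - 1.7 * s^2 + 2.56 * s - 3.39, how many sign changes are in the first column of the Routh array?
Routh array:
s^3: [1, 2.56]; s^2: [-1.7, -3.39]; s^1: [0.565882]; s^0: [-3.39]
First column: [1, -1.7, 0.565882, -3.39]. Sign changes = 3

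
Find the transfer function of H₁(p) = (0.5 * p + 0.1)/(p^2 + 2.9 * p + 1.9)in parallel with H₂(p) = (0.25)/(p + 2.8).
Parallel: H = H₁ + H₂ = (n₁·d₂ + n₂·d₁)/(d₁·d₂).
n₁·d₂ = 0.5*p^2 + 1.5*p + 0.28. n₂·d₁ = 0.25*p^2 + 0.725*p + 0.475. Sum = 0.75*p^2 + 2.225*p + 0.755. d₁·d₂ = p^3 + 5.7*p^2 + 10.02*p + 5.32.
H(p) = (0.75*p^2 + 2.225*p + 0.755)/(p^3 + 5.7*p^2 + 10.02*p + 5.32)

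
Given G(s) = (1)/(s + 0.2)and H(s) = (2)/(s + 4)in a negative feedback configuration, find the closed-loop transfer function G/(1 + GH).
Closed-loop T = G/(1+GH).
Numerator: G_num * H_den = s + 4.
Denominator: G_den * H_den + G_num * H_num = (s^2 + 4.2*s + 0.8) + (2) = s^2 + 4.2*s + 2.8.
T(s) = (s + 4)/(s^2 + 4.2*s + 2.8)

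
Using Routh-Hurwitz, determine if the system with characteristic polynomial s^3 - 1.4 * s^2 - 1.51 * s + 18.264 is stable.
Routh array:
s^3: [1, -1.51]; s^2: [-1.4, 18.264]; s^1: [11.5357]; s^0: [18.264]
First column: [1, -1.4, 11.5357, 18.264]. Sign changes = 2.
No, unstable (2 RHP root(s))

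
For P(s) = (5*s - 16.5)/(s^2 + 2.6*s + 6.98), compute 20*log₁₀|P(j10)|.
Substitute s = j*10: P(j10) = 0.303882 - 0.452581j.
|P(j10)| = sqrt(Re² + Im²) = 0.5451.
20*log₁₀(0.5451) = -5.27 dB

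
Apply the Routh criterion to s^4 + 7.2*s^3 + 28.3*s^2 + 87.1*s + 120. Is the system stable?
Routh array:
s^4: [1, 28.3, 120]; s^3: [7.2, 87.1]; s^2: [16.2028, 120]; s^1: [33.7758]; s^0: [120]
First column: [1, 7.2, 16.2028, 33.7758, 120]. Sign changes = 0.
Yes, stable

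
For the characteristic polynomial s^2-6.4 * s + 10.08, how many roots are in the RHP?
s^2 - 6.4*s + 10.08 = (s - 2.8)(s - 3.6). Poles: 2.8, 3.6. RHP poles (Re>0): 2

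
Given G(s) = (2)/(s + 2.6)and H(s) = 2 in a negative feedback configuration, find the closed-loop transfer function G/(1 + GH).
Closed-loop T = G/(1+GH).
Numerator: G_num * H_den = 2.
Denominator: G_den * H_den + G_num * H_num = (s + 2.6) + (4) = s + 6.6.
T(s) = (2)/(s + 6.6)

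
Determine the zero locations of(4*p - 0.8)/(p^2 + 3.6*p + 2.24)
Set numerator = 0: 4*p - 0.8 = 0 → Zeros: 0.2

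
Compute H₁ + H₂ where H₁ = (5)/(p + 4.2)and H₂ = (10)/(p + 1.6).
Parallel: H = H₁ + H₂ = (n₁·d₂ + n₂·d₁)/(d₁·d₂).
n₁·d₂ = 5*p + 8. n₂·d₁ = 10*p + 42. Sum = 15*p + 50. d₁·d₂ = p^2 + 5.8*p + 6.72.
H(p) = (15*p + 50)/(p^2 + 5.8*p + 6.72)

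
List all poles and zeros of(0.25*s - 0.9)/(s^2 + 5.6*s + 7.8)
Set denominator = 0: s^2 + 5.6*s + 7.8 = (s + 2.6)(s + 3) = 0 → Poles: -2.6, -3
Set numerator = 0: 0.25*s - 0.9 = 0 → Zeros: 3.6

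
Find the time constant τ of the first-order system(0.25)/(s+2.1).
First-order system: τ = -1/pole. Pole = -2.1. τ = -1/(-2.1) = 0.4762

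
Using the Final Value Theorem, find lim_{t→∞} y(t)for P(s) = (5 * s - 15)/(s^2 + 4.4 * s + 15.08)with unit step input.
FVT: lim_{t→∞} y(t) = lim_{s→0} s*Y(s) where Y(s) = P(s)/s.
= lim_{s→0} P(s) = P(0) = num(0)/den(0) = -15/15.08 = -0.9947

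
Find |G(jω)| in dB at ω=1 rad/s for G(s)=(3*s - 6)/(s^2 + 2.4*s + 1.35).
Substitute s = j*1: G(j1) = 0.866978 + 2.62643j.
|G(j1)| = sqrt(Re² + Im²) = 2.766.
20*log₁₀(2.766) = 8.84 dB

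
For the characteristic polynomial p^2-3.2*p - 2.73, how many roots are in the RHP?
p^2 - 3.2*p - 2.73 = (p - 3.9)(p + 0.7). Poles: -0.7, 3.9. RHP poles (Re>0): 1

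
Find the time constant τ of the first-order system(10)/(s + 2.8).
First-order system: τ = -1/pole. Pole = -2.8. τ = -1/(-2.8) = 0.3571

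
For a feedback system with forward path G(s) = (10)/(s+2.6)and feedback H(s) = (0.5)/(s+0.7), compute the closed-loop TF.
Closed-loop T = G/(1+GH).
Numerator: G_num * H_den = 10*s + 7.
Denominator: G_den * H_den + G_num * H_num = (s^2 + 3.3*s + 1.82) + (5) = s^2 + 3.3*s + 6.82.
T(s) = (10*s + 7)/(s^2 + 3.3*s + 6.82)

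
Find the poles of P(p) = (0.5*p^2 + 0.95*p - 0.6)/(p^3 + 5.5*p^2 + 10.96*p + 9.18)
Set denominator = 0: p^3 + 5.5*p^2 + 10.96*p + 9.18 = (p + 2.7)(p^2 + 2.8*p + 3.4) = 0 → Poles: -1.4 + 1.2j, -1.4 - 1.2j, -2.7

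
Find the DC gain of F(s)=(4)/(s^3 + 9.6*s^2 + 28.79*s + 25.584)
DC gain = F(0) = num(0)/den(0) = 4/25.584 = 0.1563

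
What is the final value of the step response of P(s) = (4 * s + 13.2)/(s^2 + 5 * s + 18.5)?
FVT: lim_{t→∞} y(t) = lim_{s→0} s*Y(s) where Y(s) = P(s)/s.
= lim_{s→0} P(s) = P(0) = num(0)/den(0) = 13.2/18.5 = 0.7135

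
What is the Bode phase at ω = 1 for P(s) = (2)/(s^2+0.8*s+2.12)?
Substitute s = j*1: P(j1) = 1.18243 - 0.844595j.
∠P(j1) = atan2(Im, Re) = atan2(-0.844595, 1.18243) = -35.54°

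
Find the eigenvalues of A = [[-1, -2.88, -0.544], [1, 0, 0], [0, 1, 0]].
Eigenvalues solve det(λI - A) = 0.
Characteristic polynomial: λ^3 + λ^2 + 2.88*λ + 0.544 = 0.
Factor: (λ + 0.2)(λ^2 + 0.8*λ + 2.72) = 0.
Roots: -0.2, -0.4 + 1.6j, -0.4 - 1.6j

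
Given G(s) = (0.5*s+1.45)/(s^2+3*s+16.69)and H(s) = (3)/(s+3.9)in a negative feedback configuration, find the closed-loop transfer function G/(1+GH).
Closed-loop T = G/(1+GH).
Numerator: G_num * H_den = 0.5*s^2 + 3.4*s + 5.655.
Denominator: G_den * H_den + G_num * H_num = (s^3 + 6.9*s^2 + 28.39*s + 65.091) + (1.5*s + 4.35) = s^3 + 6.9*s^2 + 29.89*s + 69.441.
T(s) = (0.5*s^2 + 3.4*s + 5.655)/(s^3 + 6.9*s^2 + 29.89*s + 69.441)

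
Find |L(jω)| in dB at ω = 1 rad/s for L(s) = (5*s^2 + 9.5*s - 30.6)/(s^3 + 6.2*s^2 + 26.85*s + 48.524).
Substitute s = j*1: L(j1) = -0.512762 + 0.537636j.
|L(j1)| = sqrt(Re² + Im²) = 0.743.
20*log₁₀(0.743) = -2.58 dB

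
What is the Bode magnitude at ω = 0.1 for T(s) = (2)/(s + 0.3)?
Substitute s = j*0.1: T(j0.1) = 6 - 2j.
|T(j0.1)| = sqrt(Re² + Im²) = 6.325.
20*log₁₀(6.325) = 16.02 dB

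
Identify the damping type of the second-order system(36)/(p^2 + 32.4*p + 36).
Standard form: ωn²/(p²+2ζωn·p+ωn²) gives ωn=6, ζ=2.7.
Overdamped (ζ = 2.7 > 1)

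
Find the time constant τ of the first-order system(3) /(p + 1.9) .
First-order system: τ = -1/pole. Pole = -1.9. τ = -1/(-1.9) = 0.5263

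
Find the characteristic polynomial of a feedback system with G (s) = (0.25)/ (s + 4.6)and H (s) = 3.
Characteristic poly = G_den * H_den + G_num * H_num = (s + 4.6) + (0.75) = s + 5.35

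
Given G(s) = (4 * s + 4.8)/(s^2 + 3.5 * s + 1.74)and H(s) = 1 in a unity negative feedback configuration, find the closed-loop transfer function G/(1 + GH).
Closed-loop T = G/(1+GH).
Numerator: G_num * H_den = 4*s + 4.8.
Denominator: G_den * H_den + G_num * H_num = (s^2 + 3.5*s + 1.74) + (4*s + 4.8) = s^2 + 7.5*s + 6.54.
T(s) = (4*s + 4.8)/(s^2 + 7.5*s + 6.54)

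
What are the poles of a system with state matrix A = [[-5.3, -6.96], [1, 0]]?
Eigenvalues solve det(λI - A) = 0.
Characteristic polynomial: λ^2 + 5.3*λ + 6.96 = 0.
Factor: (λ + 2.9)(λ + 2.4) = 0.
Roots: -2.4, -2.9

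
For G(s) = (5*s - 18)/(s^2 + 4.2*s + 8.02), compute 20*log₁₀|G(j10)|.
Substitute s = j*10: G(j10) = 0.367324 - 0.375869j.
|G(j10)| = sqrt(Re² + Im²) = 0.5256.
20*log₁₀(0.5256) = -5.59 dB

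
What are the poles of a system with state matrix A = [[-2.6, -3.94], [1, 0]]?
Eigenvalues solve det(λI - A) = 0.
Characteristic polynomial: λ^2 + 2.6*λ + 3.94 = 0.
Roots: -1.3 + 1.5j, -1.3 - 1.5j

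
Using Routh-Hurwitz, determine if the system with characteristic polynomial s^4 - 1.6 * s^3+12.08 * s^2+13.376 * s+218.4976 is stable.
Routh array:
s^4: [1, 12.08, 218.4976]; s^3: [-1.6, 13.376]; s^2: [20.44, 218.4976]; s^1: [30.4795]; s^0: [218.4976]
First column: [1, -1.6, 20.44, 30.4795, 218.4976]. Sign changes = 2.
No, unstable (2 RHP root(s))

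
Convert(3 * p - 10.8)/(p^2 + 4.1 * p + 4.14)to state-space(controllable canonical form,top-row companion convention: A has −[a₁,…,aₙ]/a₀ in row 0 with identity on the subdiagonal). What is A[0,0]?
Reachable canonical form for den = p^2 + 4.1*p + 4.14: top row of A = -[a₁,a₂,...,aₙ]/a₀, ones on the subdiagonal, zeros elsewhere.
A = [[-4.1, -4.14], [1, 0]].
A[0,0] = -4.1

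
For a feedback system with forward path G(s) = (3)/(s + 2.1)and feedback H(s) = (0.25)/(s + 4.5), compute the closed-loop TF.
Closed-loop T = G/(1+GH).
Numerator: G_num * H_den = 3*s + 13.5.
Denominator: G_den * H_den + G_num * H_num = (s^2 + 6.6*s + 9.45) + (0.75) = s^2 + 6.6*s + 10.2.
T(s) = (3*s + 13.5)/(s^2 + 6.6*s + 10.2)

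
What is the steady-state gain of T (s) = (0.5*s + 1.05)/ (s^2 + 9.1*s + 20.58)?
DC gain = T(0) = num(0)/den(0) = 1.05/20.58 = 0.05102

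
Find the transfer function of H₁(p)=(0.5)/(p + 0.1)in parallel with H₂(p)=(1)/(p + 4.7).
Parallel: H = H₁ + H₂ = (n₁·d₂ + n₂·d₁)/(d₁·d₂).
n₁·d₂ = 0.5*p + 2.35. n₂·d₁ = p + 0.1. Sum = 1.5*p + 2.45. d₁·d₂ = p^2 + 4.8*p + 0.47.
H(p) = (1.5*p + 2.45)/(p^2 + 4.8*p + 0.47)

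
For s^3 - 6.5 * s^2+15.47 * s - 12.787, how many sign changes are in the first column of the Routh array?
Routh array:
s^3: [1, 15.47]; s^2: [-6.5, -12.787]; s^1: [13.5028]; s^0: [-12.787]
First column: [1, -6.5, 13.5028, -12.787]. Sign changes = 3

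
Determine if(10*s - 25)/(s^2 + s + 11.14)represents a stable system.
Denominator: s^2 + s + 11.14. Poles: -0.5 + 3.3j, -0.5 - 3.3j. All Re(p)<0: Yes (stable)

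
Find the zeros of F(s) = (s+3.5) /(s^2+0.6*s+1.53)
Set numerator = 0: s + 3.5 = 0 → Zeros: -3.5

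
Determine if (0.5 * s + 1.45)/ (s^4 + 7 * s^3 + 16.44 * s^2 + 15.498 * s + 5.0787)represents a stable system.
Denominator: s^4 + 7*s^3 + 16.44*s^2 + 15.498*s + 5.0787 = (s + 0.9)(s + 1.9)(s + 0.9)(s + 3.3). Poles: -0.9, -0.9, -1.9, -3.3. All Re(p)<0: Yes (stable)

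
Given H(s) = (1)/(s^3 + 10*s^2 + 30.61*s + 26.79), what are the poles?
Set denominator = 0: s^3 + 10*s^2 + 30.61*s + 26.79 = (s + 4.7)(s + 3.8)(s + 1.5) = 0 → Poles: -1.5, -3.8, -4.7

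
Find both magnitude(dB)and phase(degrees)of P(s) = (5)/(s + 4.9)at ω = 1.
Substitute s = j*1: P(j1) = 0.979608 - 0.19992j.
|P| = 20*log₁₀(sqrt(Re²+Im²)) = -0.00 dB.
∠P = atan2(Im, Re) = -11.53°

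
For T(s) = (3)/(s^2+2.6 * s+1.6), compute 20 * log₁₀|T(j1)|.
Substitute s = j*1: T(j1) = 0.252809 - 1.09551j.
|T(j1)| = sqrt(Re² + Im²) = 1.124.
20*log₁₀(1.124) = 1.02 dB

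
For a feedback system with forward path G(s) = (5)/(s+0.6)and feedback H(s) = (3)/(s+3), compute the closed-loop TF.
Closed-loop T = G/(1+GH).
Numerator: G_num * H_den = 5*s + 15.
Denominator: G_den * H_den + G_num * H_num = (s^2 + 3.6*s + 1.8) + (15) = s^2 + 3.6*s + 16.8.
T(s) = (5*s + 15)/(s^2 + 3.6*s + 16.8)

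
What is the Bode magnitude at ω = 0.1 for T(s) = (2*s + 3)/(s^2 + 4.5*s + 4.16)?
Substitute s = j*0.1: T(j0.1) = 0.719656 - 0.0298422j.
|T(j0.1)| = sqrt(Re² + Im²) = 0.7203.
20*log₁₀(0.7203) = -2.85 dB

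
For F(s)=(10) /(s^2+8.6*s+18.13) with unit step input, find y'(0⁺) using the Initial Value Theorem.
IVT: y'(0⁺) = lim_{s→∞} s²·Y(s) = lim_{s→∞} s·F(s).
deg(num) = 0, deg(den) = 2, relative degree = 2 ≥ 2, so s·F(s) → 0. Initial slope = 0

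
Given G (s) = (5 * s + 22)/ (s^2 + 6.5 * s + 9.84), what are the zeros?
Set numerator = 0: 5*s + 22 = 0 → Zeros: -4.4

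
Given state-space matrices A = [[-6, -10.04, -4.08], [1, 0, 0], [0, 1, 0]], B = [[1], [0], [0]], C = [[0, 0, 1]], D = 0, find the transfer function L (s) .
L(s) = C(sI - A)⁻¹B + D.
Characteristic polynomial det(sI - A) = s^3 + 6*s^2 + 10.04*s + 4.08.
Numerator from C·adj(sI-A)·B + D·det(sI-A) = 1.
L(s) = (1)/(s^3 + 6*s^2 + 10.04*s + 4.08)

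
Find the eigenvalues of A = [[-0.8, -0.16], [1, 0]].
Eigenvalues solve det(λI - A) = 0.
Characteristic polynomial: λ^2 + 0.8*λ + 0.16 = 0.
Factor: (λ + 0.4)(λ + 0.4) = 0.
Roots: -0.4, -0.4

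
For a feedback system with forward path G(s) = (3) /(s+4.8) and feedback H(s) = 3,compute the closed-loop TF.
Closed-loop T = G/(1+GH).
Numerator: G_num * H_den = 3.
Denominator: G_den * H_den + G_num * H_num = (s + 4.8) + (9) = s + 13.8.
T(s) = (3)/(s + 13.8)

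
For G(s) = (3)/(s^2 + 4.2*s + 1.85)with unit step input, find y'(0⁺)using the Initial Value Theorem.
IVT: y'(0⁺) = lim_{s→∞} s²·Y(s) = lim_{s→∞} s·G(s).
deg(num) = 0, deg(den) = 2, relative degree = 2 ≥ 2, so s·G(s) → 0. Initial slope = 0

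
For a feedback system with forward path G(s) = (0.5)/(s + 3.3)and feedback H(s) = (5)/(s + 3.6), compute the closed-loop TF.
Closed-loop T = G/(1+GH).
Numerator: G_num * H_den = 0.5*s + 1.8.
Denominator: G_den * H_den + G_num * H_num = (s^2 + 6.9*s + 11.88) + (2.5) = s^2 + 6.9*s + 14.38.
T(s) = (0.5*s + 1.8)/(s^2 + 6.9*s + 14.38)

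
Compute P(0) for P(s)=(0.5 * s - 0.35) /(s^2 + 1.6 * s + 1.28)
DC gain = P(0) = num(0)/den(0) = -0.35/1.28 = -0.2734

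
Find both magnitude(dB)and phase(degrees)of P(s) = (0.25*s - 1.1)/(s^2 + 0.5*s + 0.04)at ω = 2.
Substitute s = j*2: P(j2) = 0.291099 - 0.0527527j.
|P| = 20*log₁₀(sqrt(Re²+Im²)) = -10.58 dB.
∠P = atan2(Im, Re) = -10.27°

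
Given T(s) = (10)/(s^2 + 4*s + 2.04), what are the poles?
Set denominator = 0: s^2 + 4*s + 2.04 = (s + 0.6)(s + 3.4) = 0 → Poles: -0.6, -3.4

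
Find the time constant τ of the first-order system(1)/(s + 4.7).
First-order system: τ = -1/pole. Pole = -4.7. τ = -1/(-4.7) = 0.2128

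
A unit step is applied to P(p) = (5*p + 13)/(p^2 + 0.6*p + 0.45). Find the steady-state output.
FVT: lim_{t→∞} y(t) = lim_{p→0} p*Y(p) where Y(p) = P(p)/p.
= lim_{p→0} P(p) = P(0) = num(0)/den(0) = 13/0.45 = 28.89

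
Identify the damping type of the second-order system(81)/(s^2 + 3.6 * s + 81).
Standard form: ωn²/(s²+2ζωn·s+ωn²) gives ωn=9, ζ=0.2.
Underdamped (ζ = 0.2 < 1)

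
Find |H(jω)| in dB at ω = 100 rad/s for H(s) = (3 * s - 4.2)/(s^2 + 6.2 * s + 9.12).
Substitute s = j*100: H(j100) = 0.00227502 - 0.0298862j.
|H(j100)| = sqrt(Re² + Im²) = 0.02997.
20*log₁₀(0.02997) = -30.47 dB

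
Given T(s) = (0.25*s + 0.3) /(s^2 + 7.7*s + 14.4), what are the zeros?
Set numerator = 0: 0.25*s + 0.3 = 0 → Zeros: -1.2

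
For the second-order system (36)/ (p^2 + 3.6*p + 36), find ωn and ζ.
Standard form: ωn²/(p²+2ζωn·p+ωn²).
const=36=ωn² → ωn=6, p coeff=3.6=2ζωn → ζ=0.3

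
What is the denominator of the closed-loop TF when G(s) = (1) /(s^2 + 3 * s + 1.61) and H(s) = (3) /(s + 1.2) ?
Characteristic poly = G_den * H_den + G_num * H_num = (s^3 + 4.2*s^2 + 5.21*s + 1.932) + (3) = s^3 + 4.2*s^2 + 5.21*s + 4.932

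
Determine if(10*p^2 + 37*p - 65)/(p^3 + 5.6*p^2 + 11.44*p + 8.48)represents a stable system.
Denominator: p^3 + 5.6*p^2 + 11.44*p + 8.48 = (p + 2)(p^2 + 3.6*p + 4.24). Poles: -1.8 + 1j, -1.8 - 1j, -2. All Re(p)<0: Yes (stable)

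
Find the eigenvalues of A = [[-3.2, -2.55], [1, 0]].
Eigenvalues solve det(λI - A) = 0.
Characteristic polynomial: λ^2 + 3.2*λ + 2.55 = 0.
Factor: (λ + 1.5)(λ + 1.7) = 0.
Roots: -1.5, -1.7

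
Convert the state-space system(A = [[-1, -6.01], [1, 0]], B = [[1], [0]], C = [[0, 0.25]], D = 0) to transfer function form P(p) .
P(p) = C(pI - A)⁻¹B + D.
Characteristic polynomial det(pI - A) = p^2 + p + 6.01.
Numerator from C·adj(pI-A)·B + D·det(pI-A) = 0.25.
P(p) = (0.25)/(p^2 + p + 6.01)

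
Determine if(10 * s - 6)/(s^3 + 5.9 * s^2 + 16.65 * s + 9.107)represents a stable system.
Denominator: s^3 + 5.9*s^2 + 16.65*s + 9.107 = (s + 0.7)(s^2 + 5.2*s + 13.01). Poles: -0.7, -2.6 + 2.5j, -2.6 - 2.5j. All Re(p)<0: Yes (stable)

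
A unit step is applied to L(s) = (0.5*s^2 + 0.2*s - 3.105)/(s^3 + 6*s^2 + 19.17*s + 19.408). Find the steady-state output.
FVT: lim_{t→∞} y(t) = lim_{s→0} s*Y(s) where Y(s) = L(s)/s.
= lim_{s→0} L(s) = L(0) = num(0)/den(0) = -3.105/19.408 = -0.16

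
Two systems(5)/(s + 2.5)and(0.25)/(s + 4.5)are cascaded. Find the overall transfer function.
Series: H = H₁ · H₂ = (n₁·n₂)/(d₁·d₂).
Num: n₁·n₂ = 1.25. Den: d₁·d₂ = s^2 + 7*s + 11.25.
H(s) = (1.25)/(s^2 + 7*s + 11.25)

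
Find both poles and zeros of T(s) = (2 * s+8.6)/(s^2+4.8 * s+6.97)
Set denominator = 0: s^2 + 4.8*s + 6.97 = 0 → Poles: -2.4 + 1.1j, -2.4 - 1.1j
Set numerator = 0: 2*s + 8.6 = 0 → Zeros: -4.3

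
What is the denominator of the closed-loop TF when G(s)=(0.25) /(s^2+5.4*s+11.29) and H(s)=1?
Characteristic poly = G_den * H_den + G_num * H_num = (s^2 + 5.4*s + 11.29) + (0.25) = s^2 + 5.4*s + 11.54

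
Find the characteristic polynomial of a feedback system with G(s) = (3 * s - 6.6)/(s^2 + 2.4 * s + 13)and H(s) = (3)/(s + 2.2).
Characteristic poly = G_den * H_den + G_num * H_num = (s^3 + 4.6*s^2 + 18.28*s + 28.6) + (9*s - 19.8) = s^3 + 4.6*s^2 + 27.28*s + 8.8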